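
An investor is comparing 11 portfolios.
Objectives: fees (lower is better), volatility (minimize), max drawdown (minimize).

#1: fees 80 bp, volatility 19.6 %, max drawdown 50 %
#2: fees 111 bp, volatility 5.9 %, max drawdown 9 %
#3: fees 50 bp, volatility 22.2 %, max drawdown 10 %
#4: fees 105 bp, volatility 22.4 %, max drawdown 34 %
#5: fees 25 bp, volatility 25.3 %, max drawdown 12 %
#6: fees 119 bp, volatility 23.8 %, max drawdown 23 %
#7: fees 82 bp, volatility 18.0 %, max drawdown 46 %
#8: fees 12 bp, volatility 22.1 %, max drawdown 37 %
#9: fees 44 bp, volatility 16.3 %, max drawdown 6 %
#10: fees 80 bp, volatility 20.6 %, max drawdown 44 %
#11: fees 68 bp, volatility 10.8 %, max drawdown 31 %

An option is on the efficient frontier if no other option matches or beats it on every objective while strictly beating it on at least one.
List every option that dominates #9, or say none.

none

#1: worse on fees (80 vs 44).
#2: worse on fees (111 vs 44).
#3: worse on fees (50 vs 44).
#4: worse on fees (105 vs 44).
#5: worse on volatility (25.3 vs 16.3).
#6: worse on fees (119 vs 44).
#7: worse on fees (82 vs 44).
#8: worse on volatility (22.1 vs 16.3).
#10: worse on fees (80 vs 44).
#11: worse on fees (68 vs 44).
No option dominates #9.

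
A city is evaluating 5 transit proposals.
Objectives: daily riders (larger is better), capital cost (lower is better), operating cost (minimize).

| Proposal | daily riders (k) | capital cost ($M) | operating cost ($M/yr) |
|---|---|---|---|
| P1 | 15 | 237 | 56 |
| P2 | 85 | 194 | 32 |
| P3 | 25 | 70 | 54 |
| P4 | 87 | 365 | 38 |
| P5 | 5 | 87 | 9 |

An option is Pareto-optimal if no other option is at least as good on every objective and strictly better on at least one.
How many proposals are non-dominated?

4

P1: dominated by P2 (daily riders 85≥15, capital cost 194≤237, operating cost 32≤56).
P2: not dominated.
P3: not dominated (best capital cost).
P4: not dominated (best daily riders).
P5: not dominated (best operating cost).
Pareto-optimal: P2, P3, P4, P5 → 4.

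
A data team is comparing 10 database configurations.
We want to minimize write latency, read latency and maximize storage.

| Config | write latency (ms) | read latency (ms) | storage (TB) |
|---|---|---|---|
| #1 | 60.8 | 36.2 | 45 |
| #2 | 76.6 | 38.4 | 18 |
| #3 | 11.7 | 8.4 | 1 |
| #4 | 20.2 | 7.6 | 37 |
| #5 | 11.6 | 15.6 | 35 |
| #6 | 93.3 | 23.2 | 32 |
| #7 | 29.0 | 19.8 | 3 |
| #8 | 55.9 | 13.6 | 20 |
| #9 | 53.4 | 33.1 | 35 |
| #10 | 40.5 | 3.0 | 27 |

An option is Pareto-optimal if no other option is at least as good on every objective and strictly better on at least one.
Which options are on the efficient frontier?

#1, #3, #4, #5, #10

#1: not dominated (best storage).
#2: dominated by #1 (write latency 60.8≤76.6, read latency 36.2≤38.4, storage 45≥18).
#3: not dominated.
#4: not dominated.
#5: not dominated (best write latency).
#6: dominated by #4 (write latency 20.2≤93.3, read latency 7.6≤23.2, storage 37≥32).
#7: dominated by #4 (write latency 20.2≤29.0, read latency 7.6≤19.8, storage 37≥3).
#8: dominated by #4 (write latency 20.2≤55.9, read latency 7.6≤13.6, storage 37≥20).
#9: dominated by #4 (write latency 20.2≤53.4, read latency 7.6≤33.1, storage 37≥35).
#10: not dominated (best read latency).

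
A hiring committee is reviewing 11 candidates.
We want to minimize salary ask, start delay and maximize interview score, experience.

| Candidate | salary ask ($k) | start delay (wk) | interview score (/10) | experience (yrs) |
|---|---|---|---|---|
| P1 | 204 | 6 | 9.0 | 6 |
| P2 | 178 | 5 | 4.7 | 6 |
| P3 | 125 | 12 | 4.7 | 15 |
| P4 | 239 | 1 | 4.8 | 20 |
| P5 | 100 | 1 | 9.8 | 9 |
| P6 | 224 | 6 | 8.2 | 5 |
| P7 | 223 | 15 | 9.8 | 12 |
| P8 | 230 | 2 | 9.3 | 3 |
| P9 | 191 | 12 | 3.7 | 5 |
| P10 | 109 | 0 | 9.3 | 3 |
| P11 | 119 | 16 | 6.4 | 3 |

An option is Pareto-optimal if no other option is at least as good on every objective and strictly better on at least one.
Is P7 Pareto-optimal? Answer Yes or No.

Yes

P1: worse on interview score (9.0 vs 9.8).
P2: worse on interview score (4.7 vs 9.8).
P3: worse on interview score (4.7 vs 9.8).
P4: worse on salary ask (239 vs 223).
P5: worse on experience (9 vs 12).
P6: worse on salary ask (224 vs 223).
P8: worse on salary ask (230 vs 223).
P9: worse on interview score (3.7 vs 9.8).
P10: worse on interview score (9.3 vs 9.8).
P11: worse on start delay (16 vs 15).
No option is at least as good as P7 on every objective and strictly better on one.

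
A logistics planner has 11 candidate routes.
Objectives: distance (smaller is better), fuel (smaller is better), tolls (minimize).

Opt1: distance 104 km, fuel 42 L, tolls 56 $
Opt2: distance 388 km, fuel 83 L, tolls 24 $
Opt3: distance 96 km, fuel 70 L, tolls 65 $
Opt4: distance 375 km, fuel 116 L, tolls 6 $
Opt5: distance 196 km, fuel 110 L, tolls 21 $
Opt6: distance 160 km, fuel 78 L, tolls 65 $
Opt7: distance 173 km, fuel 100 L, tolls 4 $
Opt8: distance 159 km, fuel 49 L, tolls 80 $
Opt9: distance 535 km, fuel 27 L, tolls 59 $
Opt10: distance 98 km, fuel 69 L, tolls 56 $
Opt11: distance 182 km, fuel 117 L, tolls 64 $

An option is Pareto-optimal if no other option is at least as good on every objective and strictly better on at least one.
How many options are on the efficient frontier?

6

Opt1: not dominated.
Opt2: not dominated.
Opt3: not dominated (best distance).
Opt4: dominated by Opt7 (distance 173≤375, fuel 100≤116, tolls 4≤6).
Opt5: dominated by Opt7 (distance 173≤196, fuel 100≤110, tolls 4≤21).
Opt6: dominated by Opt1 (distance 104≤160, fuel 42≤78, tolls 56≤65).
Opt7: not dominated (best tolls).
Opt8: dominated by Opt1 (distance 104≤159, fuel 42≤49, tolls 56≤80).
Opt9: not dominated (best fuel).
Opt10: not dominated.
Opt11: dominated by Opt1 (distance 104≤182, fuel 42≤117, tolls 56≤64).
Pareto-optimal: Opt1, Opt2, Opt3, Opt7, Opt9, Opt10 → 6.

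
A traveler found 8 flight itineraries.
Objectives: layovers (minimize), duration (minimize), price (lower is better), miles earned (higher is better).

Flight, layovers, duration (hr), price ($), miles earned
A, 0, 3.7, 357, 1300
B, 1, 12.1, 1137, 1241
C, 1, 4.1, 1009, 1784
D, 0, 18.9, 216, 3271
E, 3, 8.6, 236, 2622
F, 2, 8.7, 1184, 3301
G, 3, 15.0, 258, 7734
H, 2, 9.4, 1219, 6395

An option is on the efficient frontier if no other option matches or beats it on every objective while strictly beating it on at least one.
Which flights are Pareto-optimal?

A, C, D, E, F, G, H

A: not dominated (best duration).
B: dominated by A (layovers 0≤1, duration 3.7≤12.1, price 357≤1137, miles earned 1300≥1241).
C: not dominated.
D: not dominated (best price).
E: not dominated.
F: not dominated.
G: not dominated (best miles earned).
H: not dominated.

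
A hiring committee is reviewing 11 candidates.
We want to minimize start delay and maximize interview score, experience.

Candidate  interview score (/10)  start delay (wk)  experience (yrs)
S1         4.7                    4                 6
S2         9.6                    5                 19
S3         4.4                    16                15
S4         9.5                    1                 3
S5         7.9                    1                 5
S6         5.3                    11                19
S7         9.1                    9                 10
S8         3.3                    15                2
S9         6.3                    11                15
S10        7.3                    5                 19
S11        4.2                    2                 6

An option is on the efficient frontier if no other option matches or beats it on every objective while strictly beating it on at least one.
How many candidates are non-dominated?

S1: not dominated.
S2: not dominated (best interview score).
S3: dominated by S2 (interview score 9.6≥4.4, start delay 5≤16, experience 19≥15).
S4: not dominated.
S5: not dominated.
S6: dominated by S2 (interview score 9.6≥5.3, start delay 5≤11, experience 19≥19).
S7: dominated by S2 (interview score 9.6≥9.1, start delay 5≤9, experience 19≥10).
S8: dominated by S1 (interview score 4.7≥3.3, start delay 4≤15, experience 6≥2).
S9: dominated by S2 (interview score 9.6≥6.3, start delay 5≤11, experience 19≥15).
S10: dominated by S2 (interview score 9.6≥7.3, start delay 5≤5, experience 19≥19).
S11: not dominated.
Pareto-optimal: S1, S2, S4, S5, S11 → 5.

5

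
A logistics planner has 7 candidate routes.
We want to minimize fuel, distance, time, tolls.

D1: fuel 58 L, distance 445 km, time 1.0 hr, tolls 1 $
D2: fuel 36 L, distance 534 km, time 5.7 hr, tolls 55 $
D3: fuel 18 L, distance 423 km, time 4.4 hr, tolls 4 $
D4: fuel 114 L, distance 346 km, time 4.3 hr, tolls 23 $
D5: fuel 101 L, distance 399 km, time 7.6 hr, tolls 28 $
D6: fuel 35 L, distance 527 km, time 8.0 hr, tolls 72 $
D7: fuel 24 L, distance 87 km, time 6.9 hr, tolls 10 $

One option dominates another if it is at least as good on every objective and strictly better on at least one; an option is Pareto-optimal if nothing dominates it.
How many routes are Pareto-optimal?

D1: not dominated (best time).
D2: dominated by D3 (fuel 18≤36, distance 423≤534, time 4.4≤5.7, tolls 4≤55).
D3: not dominated (best fuel).
D4: not dominated.
D5: dominated by D7 (fuel 24≤101, distance 87≤399, time 6.9≤7.6, tolls 10≤28).
D6: dominated by D3 (fuel 18≤35, distance 423≤527, time 4.4≤8.0, tolls 4≤72).
D7: not dominated (best distance).
Pareto-optimal: D1, D3, D4, D7 → 4.

4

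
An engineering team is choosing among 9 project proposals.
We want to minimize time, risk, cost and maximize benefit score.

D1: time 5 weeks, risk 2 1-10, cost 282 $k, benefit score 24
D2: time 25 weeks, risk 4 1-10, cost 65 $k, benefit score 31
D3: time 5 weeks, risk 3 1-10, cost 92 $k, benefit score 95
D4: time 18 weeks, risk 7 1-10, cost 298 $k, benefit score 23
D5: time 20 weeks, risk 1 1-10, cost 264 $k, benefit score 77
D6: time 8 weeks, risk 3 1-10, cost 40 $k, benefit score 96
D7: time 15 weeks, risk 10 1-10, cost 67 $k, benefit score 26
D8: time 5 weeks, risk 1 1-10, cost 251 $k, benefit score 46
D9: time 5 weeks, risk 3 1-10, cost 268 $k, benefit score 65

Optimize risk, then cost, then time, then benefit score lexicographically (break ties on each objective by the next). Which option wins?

D8

First minimize risk: best is 1, kept {D5, D8}.
Then minimize cost: best is 251, kept {D8}.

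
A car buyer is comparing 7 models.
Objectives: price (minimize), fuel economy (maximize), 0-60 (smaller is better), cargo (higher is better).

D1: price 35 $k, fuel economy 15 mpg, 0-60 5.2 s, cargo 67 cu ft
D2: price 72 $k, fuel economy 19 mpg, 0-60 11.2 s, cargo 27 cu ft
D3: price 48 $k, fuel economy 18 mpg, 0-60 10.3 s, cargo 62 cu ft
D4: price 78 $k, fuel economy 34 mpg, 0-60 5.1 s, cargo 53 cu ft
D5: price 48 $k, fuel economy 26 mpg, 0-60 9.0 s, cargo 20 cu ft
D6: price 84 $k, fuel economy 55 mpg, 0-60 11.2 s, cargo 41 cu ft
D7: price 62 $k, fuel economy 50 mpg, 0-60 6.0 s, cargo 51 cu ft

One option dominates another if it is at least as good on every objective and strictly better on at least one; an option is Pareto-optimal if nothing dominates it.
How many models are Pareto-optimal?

D1: not dominated (best price).
D2: dominated by D7 (price 62≤72, fuel economy 50≥19, 0-60 6.0≤11.2, cargo 51≥27).
D3: not dominated.
D4: not dominated (best 0-60).
D5: not dominated.
D6: not dominated (best fuel economy).
D7: not dominated.
Pareto-optimal: D1, D3, D4, D5, D6, D7 → 6.

6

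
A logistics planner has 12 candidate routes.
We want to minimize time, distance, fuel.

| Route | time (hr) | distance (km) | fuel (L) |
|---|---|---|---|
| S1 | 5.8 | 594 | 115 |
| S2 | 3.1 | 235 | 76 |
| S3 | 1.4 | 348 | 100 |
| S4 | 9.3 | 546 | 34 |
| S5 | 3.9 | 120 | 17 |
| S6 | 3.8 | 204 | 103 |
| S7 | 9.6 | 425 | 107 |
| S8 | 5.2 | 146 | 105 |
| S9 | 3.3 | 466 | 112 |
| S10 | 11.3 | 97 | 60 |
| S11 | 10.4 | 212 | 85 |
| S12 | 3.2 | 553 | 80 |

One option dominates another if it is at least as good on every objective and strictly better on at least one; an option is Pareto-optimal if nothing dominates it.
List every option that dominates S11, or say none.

S5

S5: time 3.9≤10.4, distance 120≤212, fuel 17≤85 — dominates S11.
Others (S1, S2, S3, S4, S6, S7, S8, S9, S10, S12) are each worse than S11 on at least one objective.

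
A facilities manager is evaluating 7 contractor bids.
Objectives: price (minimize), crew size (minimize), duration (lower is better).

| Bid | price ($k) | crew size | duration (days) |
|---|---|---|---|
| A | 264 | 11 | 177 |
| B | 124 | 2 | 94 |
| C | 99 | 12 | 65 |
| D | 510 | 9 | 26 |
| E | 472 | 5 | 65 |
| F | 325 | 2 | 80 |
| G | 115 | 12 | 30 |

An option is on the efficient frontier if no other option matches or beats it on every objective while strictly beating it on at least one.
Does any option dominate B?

No

A: worse on price (264 vs 124).
C: worse on crew size (12 vs 2).
D: worse on price (510 vs 124).
E: worse on price (472 vs 124).
F: worse on price (325 vs 124).
G: worse on crew size (12 vs 2).
No option is at least as good as B on every objective and strictly better on one.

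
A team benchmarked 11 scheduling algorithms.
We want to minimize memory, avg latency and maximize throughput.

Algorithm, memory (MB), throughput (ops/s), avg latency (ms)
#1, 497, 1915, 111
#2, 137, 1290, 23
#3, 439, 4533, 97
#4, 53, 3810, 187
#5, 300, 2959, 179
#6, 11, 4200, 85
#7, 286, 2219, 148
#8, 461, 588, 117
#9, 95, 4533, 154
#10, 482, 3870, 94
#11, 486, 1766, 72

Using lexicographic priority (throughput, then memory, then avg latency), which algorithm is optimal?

First maximize throughput: best is 4533, kept {#3, #9}.
Then minimize memory: best is 95, kept {#9}.

#9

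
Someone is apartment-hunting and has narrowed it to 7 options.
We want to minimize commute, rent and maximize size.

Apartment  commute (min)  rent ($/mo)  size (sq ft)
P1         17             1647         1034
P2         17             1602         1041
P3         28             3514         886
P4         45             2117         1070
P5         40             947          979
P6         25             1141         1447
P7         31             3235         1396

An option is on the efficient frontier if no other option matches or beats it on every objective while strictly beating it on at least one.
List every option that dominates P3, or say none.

P1: commute 17≤28, rent 1647≤3514, size 1034≥886 — dominates P3.
P2: commute 17≤28, rent 1602≤3514, size 1041≥886 — dominates P3.
P6: commute 25≤28, rent 1141≤3514, size 1447≥886 — dominates P3.
Others (P4, P5, P7) are each worse than P3 on at least one objective.

P1, P2, P6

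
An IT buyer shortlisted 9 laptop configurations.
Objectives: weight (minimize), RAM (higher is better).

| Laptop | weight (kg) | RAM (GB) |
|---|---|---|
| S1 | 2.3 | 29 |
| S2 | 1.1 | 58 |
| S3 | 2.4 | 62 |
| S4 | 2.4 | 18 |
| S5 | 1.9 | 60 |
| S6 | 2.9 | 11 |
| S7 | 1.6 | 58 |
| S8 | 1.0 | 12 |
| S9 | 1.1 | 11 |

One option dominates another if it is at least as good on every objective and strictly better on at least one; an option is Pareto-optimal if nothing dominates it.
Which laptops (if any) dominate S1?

S2: weight 1.1≤2.3, RAM 58≥29 — dominates S1.
S5: weight 1.9≤2.3, RAM 60≥29 — dominates S1.
S7: weight 1.6≤2.3, RAM 58≥29 — dominates S1.
Others (S3, S4, S6, S8, S9) are each worse than S1 on at least one objective.

S2, S5, S7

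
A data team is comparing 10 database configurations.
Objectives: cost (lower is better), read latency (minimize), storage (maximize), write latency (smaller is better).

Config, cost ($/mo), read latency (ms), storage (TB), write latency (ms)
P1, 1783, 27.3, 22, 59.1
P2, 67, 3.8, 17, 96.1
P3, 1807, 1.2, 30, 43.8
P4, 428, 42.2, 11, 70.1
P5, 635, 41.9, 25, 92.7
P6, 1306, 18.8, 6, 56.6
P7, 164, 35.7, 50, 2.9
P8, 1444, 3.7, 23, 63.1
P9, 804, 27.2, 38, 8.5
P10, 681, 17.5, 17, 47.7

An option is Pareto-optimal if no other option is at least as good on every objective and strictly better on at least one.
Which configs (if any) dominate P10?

none

P1: worse on cost (1783 vs 681).
P2: worse on write latency (96.1 vs 47.7).
P3: worse on cost (1807 vs 681).
P4: worse on read latency (42.2 vs 17.5).
P5: worse on read latency (41.9 vs 17.5).
P6: worse on cost (1306 vs 681).
P7: worse on read latency (35.7 vs 17.5).
P8: worse on cost (1444 vs 681).
P9: worse on cost (804 vs 681).
No option dominates P10.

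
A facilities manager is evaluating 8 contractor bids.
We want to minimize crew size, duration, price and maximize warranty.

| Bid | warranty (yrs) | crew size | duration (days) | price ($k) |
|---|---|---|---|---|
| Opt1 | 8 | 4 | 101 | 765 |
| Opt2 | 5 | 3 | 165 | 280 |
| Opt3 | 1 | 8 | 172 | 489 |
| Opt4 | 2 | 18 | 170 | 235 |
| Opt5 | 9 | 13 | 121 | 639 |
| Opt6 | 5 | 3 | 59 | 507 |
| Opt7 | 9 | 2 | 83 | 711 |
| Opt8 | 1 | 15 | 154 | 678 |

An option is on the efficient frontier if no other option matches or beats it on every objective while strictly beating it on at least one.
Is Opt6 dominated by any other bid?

Opt1: worse on crew size (4 vs 3).
Opt2: worse on duration (165 vs 59).
Opt3: worse on warranty (1 vs 5).
Opt4: worse on warranty (2 vs 5).
Opt5: worse on crew size (13 vs 3).
Opt7: worse on duration (83 vs 59).
Opt8: worse on warranty (1 vs 5).
No option is at least as good as Opt6 on every objective and strictly better on one.

No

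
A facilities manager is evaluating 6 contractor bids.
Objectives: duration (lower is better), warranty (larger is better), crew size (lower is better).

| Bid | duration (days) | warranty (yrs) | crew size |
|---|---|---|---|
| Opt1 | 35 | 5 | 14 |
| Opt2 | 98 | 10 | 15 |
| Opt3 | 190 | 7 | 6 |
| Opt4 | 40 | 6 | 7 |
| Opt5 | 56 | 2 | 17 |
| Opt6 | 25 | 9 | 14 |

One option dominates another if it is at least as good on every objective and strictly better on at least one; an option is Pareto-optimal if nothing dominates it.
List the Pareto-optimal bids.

Opt2, Opt3, Opt4, Opt6

Opt1: dominated by Opt6 (duration 25≤35, warranty 9≥5, crew size 14≤14).
Opt2: not dominated (best warranty).
Opt3: not dominated (best crew size).
Opt4: not dominated.
Opt5: dominated by Opt1 (duration 35≤56, warranty 5≥2, crew size 14≤17).
Opt6: not dominated (best duration).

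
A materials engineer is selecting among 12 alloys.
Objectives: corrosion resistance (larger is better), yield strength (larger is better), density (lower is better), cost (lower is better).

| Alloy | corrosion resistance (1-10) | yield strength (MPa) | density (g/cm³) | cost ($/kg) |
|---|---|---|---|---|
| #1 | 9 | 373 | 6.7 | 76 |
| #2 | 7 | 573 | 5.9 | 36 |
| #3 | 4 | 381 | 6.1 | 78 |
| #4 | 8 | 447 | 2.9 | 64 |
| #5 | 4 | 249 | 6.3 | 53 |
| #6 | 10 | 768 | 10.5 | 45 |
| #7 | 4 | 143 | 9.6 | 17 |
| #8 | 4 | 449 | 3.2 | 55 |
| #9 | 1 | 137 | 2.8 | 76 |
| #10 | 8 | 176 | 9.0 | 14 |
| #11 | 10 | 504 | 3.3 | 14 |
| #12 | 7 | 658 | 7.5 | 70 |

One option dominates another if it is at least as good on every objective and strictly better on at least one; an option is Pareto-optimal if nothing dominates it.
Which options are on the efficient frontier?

#2, #4, #6, #8, #9, #11, #12

#1: dominated by #11 (corrosion resistance 10≥9, yield strength 504≥373, density 3.3≤6.7, cost 14≤76).
#2: not dominated.
#3: dominated by #2 (corrosion resistance 7≥4, yield strength 573≥381, density 5.9≤6.1, cost 36≤78).
#4: not dominated.
#5: dominated by #2 (corrosion resistance 7≥4, yield strength 573≥249, density 5.9≤6.3, cost 36≤53).
#6: not dominated (best yield strength).
#7: dominated by #10 (corrosion resistance 8≥4, yield strength 176≥143, density 9.0≤9.6, cost 14≤17).
#8: not dominated.
#9: not dominated (best density).
#10: dominated by #11 (corrosion resistance 10≥8, yield strength 504≥176, density 3.3≤9.0, cost 14≤14).
#11: not dominated.
#12: not dominated.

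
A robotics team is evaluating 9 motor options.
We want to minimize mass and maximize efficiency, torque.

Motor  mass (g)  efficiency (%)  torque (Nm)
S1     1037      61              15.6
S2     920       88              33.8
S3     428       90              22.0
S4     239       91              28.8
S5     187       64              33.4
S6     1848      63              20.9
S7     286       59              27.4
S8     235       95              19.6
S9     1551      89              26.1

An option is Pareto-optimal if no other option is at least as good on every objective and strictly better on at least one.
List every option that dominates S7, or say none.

S4: mass 239≤286, efficiency 91≥59, torque 28.8≥27.4 — dominates S7.
S5: mass 187≤286, efficiency 64≥59, torque 33.4≥27.4 — dominates S7.
Others (S1, S2, S3, S6, S8, S9) are each worse than S7 on at least one objective.

S4, S5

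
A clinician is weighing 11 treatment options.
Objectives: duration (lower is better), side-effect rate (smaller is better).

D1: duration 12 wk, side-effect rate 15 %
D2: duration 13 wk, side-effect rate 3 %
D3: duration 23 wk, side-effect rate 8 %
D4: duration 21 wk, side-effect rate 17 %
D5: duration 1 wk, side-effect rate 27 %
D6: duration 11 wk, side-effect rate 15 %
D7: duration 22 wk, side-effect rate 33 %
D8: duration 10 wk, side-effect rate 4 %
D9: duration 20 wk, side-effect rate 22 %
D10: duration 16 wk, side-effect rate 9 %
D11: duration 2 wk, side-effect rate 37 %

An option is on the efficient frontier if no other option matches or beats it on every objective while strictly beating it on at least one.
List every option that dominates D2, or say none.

D1: worse on side-effect rate (15 vs 3).
D3: worse on duration (23 vs 13).
D4: worse on duration (21 vs 13).
D5: worse on side-effect rate (27 vs 3).
D6: worse on side-effect rate (15 vs 3).
D7: worse on duration (22 vs 13).
D8: worse on side-effect rate (4 vs 3).
D9: worse on duration (20 vs 13).
D10: worse on duration (16 vs 13).
D11: worse on side-effect rate (37 vs 3).
No option dominates D2.

none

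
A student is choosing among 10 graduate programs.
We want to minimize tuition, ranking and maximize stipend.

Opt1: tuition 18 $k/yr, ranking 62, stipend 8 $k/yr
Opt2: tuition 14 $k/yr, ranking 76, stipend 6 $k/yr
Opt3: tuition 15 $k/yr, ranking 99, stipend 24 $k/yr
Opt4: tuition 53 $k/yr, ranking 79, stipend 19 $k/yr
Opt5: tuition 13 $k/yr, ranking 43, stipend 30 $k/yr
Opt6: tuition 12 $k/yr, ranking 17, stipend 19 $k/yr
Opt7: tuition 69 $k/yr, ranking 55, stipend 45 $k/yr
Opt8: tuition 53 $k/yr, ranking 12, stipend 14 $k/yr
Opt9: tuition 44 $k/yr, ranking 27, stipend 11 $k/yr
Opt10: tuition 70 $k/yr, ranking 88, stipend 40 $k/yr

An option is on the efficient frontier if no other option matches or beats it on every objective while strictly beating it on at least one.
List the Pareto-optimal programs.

Opt5, Opt6, Opt7, Opt8

Opt1: dominated by Opt5 (tuition 13≤18, ranking 43≤62, stipend 30≥8).
Opt2: dominated by Opt5 (tuition 13≤14, ranking 43≤76, stipend 30≥6).
Opt3: dominated by Opt5 (tuition 13≤15, ranking 43≤99, stipend 30≥24).
Opt4: dominated by Opt5 (tuition 13≤53, ranking 43≤79, stipend 30≥19).
Opt5: not dominated.
Opt6: not dominated (best tuition).
Opt7: not dominated (best stipend).
Opt8: not dominated (best ranking).
Opt9: dominated by Opt6 (tuition 12≤44, ranking 17≤27, stipend 19≥11).
Opt10: dominated by Opt7 (tuition 69≤70, ranking 55≤88, stipend 45≥40).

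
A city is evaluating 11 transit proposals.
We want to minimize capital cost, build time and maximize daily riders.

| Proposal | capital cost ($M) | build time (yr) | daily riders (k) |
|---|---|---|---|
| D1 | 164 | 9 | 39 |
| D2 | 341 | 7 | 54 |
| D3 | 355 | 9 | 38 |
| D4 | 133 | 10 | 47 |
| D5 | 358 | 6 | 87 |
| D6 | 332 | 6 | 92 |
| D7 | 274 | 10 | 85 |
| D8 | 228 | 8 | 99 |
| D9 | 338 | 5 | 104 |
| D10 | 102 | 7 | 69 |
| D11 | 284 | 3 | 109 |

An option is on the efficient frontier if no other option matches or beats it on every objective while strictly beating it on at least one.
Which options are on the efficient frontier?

D1: dominated by D10 (capital cost 102≤164, build time 7≤9, daily riders 69≥39).
D2: dominated by D6 (capital cost 332≤341, build time 6≤7, daily riders 92≥54).
D3: dominated by D1 (capital cost 164≤355, build time 9≤9, daily riders 39≥38).
D4: dominated by D10 (capital cost 102≤133, build time 7≤10, daily riders 69≥47).
D5: dominated by D6 (capital cost 332≤358, build time 6≤6, daily riders 92≥87).
D6: dominated by D11 (capital cost 284≤332, build time 3≤6, daily riders 109≥92).
D7: dominated by D8 (capital cost 228≤274, build time 8≤10, daily riders 99≥85).
D8: not dominated.
D9: dominated by D11 (capital cost 284≤338, build time 3≤5, daily riders 109≥104).
D10: not dominated (best capital cost).
D11: not dominated (best build time).

D8, D10, D11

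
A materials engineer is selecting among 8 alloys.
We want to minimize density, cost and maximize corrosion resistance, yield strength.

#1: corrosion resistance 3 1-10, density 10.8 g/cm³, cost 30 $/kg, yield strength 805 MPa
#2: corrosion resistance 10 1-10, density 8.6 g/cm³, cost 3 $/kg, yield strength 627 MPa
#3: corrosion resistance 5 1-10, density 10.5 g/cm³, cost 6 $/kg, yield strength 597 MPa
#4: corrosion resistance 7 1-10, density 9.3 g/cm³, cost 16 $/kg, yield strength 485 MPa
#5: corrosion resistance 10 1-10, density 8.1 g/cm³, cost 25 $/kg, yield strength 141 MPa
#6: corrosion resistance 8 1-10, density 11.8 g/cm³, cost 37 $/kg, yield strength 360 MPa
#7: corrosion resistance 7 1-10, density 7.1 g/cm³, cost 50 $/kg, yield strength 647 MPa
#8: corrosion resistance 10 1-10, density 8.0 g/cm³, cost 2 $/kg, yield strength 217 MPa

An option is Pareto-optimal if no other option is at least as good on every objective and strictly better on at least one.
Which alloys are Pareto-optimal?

#1: not dominated (best yield strength).
#2: not dominated.
#3: dominated by #2 (corrosion resistance 10≥5, density 8.6≤10.5, cost 3≤6, yield strength 627≥597).
#4: dominated by #2 (corrosion resistance 10≥7, density 8.6≤9.3, cost 3≤16, yield strength 627≥485).
#5: dominated by #8 (corrosion resistance 10≥10, density 8.0≤8.1, cost 2≤25, yield strength 217≥141).
#6: dominated by #2 (corrosion resistance 10≥8, density 8.6≤11.8, cost 3≤37, yield strength 627≥360).
#7: not dominated (best density).
#8: not dominated (best cost).

#1, #2, #7, #8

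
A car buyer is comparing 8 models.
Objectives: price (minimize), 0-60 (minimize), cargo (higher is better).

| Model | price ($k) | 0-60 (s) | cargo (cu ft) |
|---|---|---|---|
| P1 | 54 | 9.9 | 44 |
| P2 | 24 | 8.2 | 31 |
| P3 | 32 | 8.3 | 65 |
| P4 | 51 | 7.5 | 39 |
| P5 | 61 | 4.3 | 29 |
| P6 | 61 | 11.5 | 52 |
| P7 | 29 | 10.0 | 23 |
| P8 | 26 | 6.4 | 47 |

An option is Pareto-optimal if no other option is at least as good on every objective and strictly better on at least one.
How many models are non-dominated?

4

P1: dominated by P3 (price 32≤54, 0-60 8.3≤9.9, cargo 65≥44).
P2: not dominated (best price).
P3: not dominated (best cargo).
P4: dominated by P8 (price 26≤51, 0-60 6.4≤7.5, cargo 47≥39).
P5: not dominated (best 0-60).
P6: dominated by P3 (price 32≤61, 0-60 8.3≤11.5, cargo 65≥52).
P7: dominated by P2 (price 24≤29, 0-60 8.2≤10.0, cargo 31≥23).
P8: not dominated.
Pareto-optimal: P2, P3, P5, P8 → 4.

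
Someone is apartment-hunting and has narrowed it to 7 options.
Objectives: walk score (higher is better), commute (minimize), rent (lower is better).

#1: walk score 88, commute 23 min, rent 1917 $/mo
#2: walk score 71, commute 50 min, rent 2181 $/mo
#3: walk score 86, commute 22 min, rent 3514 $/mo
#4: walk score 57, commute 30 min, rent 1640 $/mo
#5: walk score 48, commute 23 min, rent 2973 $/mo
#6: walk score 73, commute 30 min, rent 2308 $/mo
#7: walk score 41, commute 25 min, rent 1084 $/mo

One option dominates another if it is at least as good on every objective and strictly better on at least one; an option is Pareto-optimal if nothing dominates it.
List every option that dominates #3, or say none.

#1: worse on commute (23 vs 22).
#2: worse on walk score (71 vs 86).
#4: worse on walk score (57 vs 86).
#5: worse on walk score (48 vs 86).
#6: worse on walk score (73 vs 86).
#7: worse on walk score (41 vs 86).
No option dominates #3.

none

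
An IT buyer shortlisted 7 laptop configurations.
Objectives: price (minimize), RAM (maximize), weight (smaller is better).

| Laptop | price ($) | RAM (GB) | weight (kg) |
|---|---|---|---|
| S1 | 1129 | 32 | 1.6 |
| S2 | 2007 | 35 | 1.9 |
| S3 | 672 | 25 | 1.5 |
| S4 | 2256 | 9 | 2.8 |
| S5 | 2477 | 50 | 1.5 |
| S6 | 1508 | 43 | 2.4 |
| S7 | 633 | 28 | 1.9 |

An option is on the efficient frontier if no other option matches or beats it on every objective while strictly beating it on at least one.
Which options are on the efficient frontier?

S1, S2, S3, S5, S6, S7

S1: not dominated.
S2: not dominated.
S3: not dominated.
S4: dominated by S1 (price 1129≤2256, RAM 32≥9, weight 1.6≤2.8).
S5: not dominated (best RAM).
S6: not dominated.
S7: not dominated (best price).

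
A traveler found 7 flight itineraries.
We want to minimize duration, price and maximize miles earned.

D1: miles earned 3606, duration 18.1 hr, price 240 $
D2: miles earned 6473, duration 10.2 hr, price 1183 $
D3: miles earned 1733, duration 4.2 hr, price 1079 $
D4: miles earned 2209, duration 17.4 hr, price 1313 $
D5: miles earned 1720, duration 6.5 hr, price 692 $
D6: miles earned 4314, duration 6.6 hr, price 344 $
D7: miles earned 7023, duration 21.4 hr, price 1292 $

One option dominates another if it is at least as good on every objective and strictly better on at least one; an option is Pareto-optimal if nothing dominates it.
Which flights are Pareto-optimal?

D1, D2, D3, D5, D6, D7

D1: not dominated (best price).
D2: not dominated.
D3: not dominated (best duration).
D4: dominated by D2 (miles earned 6473≥2209, duration 10.2≤17.4, price 1183≤1313).
D5: not dominated.
D6: not dominated.
D7: not dominated (best miles earned).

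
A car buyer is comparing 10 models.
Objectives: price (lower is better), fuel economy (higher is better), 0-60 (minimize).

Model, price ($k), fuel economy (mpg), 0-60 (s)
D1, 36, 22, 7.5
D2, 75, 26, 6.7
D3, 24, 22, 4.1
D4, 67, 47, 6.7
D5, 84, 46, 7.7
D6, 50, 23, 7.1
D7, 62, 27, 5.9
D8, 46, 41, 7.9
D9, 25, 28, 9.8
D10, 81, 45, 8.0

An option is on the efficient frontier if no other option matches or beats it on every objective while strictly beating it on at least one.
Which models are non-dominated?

D1: dominated by D3 (price 24≤36, fuel economy 22≥22, 0-60 4.1≤7.5).
D2: dominated by D4 (price 67≤75, fuel economy 47≥26, 0-60 6.7≤6.7).
D3: not dominated (best price).
D4: not dominated (best fuel economy).
D5: dominated by D4 (price 67≤84, fuel economy 47≥46, 0-60 6.7≤7.7).
D6: not dominated.
D7: not dominated.
D8: not dominated.
D9: not dominated.
D10: dominated by D4 (price 67≤81, fuel economy 47≥45, 0-60 6.7≤8.0).

D3, D4, D6, D7, D8, D9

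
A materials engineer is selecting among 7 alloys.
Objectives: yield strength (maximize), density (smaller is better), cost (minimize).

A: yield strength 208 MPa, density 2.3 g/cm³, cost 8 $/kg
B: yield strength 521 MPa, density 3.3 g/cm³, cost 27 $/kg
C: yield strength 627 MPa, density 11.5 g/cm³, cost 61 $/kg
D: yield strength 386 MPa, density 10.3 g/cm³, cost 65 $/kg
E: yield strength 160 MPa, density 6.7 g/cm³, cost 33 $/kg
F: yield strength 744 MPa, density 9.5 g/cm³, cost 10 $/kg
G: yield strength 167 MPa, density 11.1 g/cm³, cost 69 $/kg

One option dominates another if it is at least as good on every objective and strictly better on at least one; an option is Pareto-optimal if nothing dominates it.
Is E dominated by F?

No

F vs E: F is worse on density (9.5 vs 6.7), so it does not dominate E.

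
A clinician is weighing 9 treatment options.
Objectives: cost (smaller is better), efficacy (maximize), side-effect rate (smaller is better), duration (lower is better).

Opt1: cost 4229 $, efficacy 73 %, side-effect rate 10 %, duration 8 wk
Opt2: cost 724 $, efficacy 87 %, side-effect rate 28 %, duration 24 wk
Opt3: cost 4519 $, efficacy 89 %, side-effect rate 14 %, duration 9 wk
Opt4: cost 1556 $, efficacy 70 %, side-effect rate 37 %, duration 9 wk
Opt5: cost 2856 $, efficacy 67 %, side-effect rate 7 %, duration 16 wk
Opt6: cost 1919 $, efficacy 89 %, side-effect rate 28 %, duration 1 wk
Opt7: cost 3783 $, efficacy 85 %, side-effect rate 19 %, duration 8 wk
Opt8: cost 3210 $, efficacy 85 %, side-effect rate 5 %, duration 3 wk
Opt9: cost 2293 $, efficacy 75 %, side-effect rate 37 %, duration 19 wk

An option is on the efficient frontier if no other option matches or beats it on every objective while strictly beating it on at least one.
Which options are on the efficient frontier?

Opt1: dominated by Opt8 (cost 3210≤4229, efficacy 85≥73, side-effect rate 5≤10, duration 3≤8).
Opt2: not dominated (best cost).
Opt3: not dominated.
Opt4: not dominated.
Opt5: not dominated.
Opt6: not dominated (best duration).
Opt7: dominated by Opt8 (cost 3210≤3783, efficacy 85≥85, side-effect rate 5≤19, duration 3≤8).
Opt8: not dominated (best side-effect rate).
Opt9: dominated by Opt6 (cost 1919≤2293, efficacy 89≥75, side-effect rate 28≤37, duration 1≤19).

Opt2, Opt3, Opt4, Opt5, Opt6, Opt8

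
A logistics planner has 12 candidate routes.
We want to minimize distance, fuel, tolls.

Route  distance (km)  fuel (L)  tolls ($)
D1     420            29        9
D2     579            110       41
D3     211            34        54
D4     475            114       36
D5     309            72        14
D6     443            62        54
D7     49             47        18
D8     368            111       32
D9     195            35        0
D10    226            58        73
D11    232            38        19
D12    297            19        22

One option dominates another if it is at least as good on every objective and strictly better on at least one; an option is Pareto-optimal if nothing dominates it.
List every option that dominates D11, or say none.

D9: distance 195≤232, fuel 35≤38, tolls 0≤19 — dominates D11.
Others (D1, D2, D3, D4, D5, D6, D7, D8, D10, D12) are each worse than D11 on at least one objective.

D9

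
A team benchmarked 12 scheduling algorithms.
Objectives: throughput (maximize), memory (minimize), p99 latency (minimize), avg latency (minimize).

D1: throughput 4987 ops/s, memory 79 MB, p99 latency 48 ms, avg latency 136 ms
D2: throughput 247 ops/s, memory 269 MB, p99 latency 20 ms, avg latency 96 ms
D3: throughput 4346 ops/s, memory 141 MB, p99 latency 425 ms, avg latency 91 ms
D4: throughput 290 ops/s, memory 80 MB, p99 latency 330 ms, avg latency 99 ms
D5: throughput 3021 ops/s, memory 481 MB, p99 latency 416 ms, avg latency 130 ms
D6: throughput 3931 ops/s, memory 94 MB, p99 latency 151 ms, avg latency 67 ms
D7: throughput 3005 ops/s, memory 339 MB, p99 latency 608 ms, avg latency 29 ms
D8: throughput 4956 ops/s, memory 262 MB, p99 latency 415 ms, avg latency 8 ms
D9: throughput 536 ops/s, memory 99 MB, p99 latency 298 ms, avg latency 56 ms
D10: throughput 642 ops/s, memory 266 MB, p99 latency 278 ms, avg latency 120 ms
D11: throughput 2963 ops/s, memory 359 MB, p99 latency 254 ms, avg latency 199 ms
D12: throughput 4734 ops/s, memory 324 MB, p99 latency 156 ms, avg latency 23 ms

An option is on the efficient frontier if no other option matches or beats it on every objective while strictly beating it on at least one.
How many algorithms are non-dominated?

8

D1: not dominated (best throughput).
D2: not dominated (best p99 latency).
D3: not dominated.
D4: not dominated.
D5: dominated by D6 (throughput 3931≥3021, memory 94≤481, p99 latency 151≤416, avg latency 67≤130).
D6: not dominated.
D7: dominated by D8 (throughput 4956≥3005, memory 262≤339, p99 latency 415≤608, avg latency 8≤29).
D8: not dominated (best avg latency).
D9: not dominated.
D10: dominated by D6 (throughput 3931≥642, memory 94≤266, p99 latency 151≤278, avg latency 67≤120).
D11: dominated by D1 (throughput 4987≥2963, memory 79≤359, p99 latency 48≤254, avg latency 136≤199).
D12: not dominated.
Pareto-optimal: D1, D2, D3, D4, D6, D8, D9, D12 → 8.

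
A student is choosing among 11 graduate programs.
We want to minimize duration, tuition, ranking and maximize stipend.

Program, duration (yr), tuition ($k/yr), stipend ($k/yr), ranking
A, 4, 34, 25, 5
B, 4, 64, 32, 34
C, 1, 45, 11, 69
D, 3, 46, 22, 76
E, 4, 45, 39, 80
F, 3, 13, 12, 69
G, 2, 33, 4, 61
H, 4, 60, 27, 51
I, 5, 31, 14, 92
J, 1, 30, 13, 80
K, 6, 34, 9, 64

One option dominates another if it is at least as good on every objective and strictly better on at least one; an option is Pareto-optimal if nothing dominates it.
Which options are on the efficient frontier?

A, B, C, D, E, F, G, H, I, J

A: not dominated (best ranking).
B: not dominated.
C: not dominated.
D: not dominated.
E: not dominated (best stipend).
F: not dominated (best tuition).
G: not dominated.
H: not dominated.
I: not dominated.
J: not dominated.
K: dominated by A (duration 4≤6, tuition 34≤34, stipend 25≥9, ranking 5≤64).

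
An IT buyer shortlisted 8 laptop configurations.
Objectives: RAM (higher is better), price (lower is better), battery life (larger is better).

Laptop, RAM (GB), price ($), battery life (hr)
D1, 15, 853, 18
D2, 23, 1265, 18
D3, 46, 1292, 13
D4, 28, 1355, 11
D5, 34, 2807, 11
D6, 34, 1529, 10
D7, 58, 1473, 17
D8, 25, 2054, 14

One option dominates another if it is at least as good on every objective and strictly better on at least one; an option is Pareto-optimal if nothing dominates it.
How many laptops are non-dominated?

4

D1: not dominated (best price).
D2: not dominated.
D3: not dominated.
D4: dominated by D3 (RAM 46≥28, price 1292≤1355, battery life 13≥11).
D5: dominated by D3 (RAM 46≥34, price 1292≤2807, battery life 13≥11).
D6: dominated by D3 (RAM 46≥34, price 1292≤1529, battery life 13≥10).
D7: not dominated (best RAM).
D8: dominated by D7 (RAM 58≥25, price 1473≤2054, battery life 17≥14).
Pareto-optimal: D1, D2, D3, D7 → 4.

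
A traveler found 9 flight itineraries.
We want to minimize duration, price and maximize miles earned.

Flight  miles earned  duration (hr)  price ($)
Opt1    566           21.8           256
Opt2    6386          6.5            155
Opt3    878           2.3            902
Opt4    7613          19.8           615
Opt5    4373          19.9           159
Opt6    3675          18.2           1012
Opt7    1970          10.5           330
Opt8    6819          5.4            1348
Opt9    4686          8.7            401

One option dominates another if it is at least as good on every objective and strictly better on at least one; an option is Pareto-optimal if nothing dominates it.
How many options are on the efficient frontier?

Opt1: dominated by Opt2 (miles earned 6386≥566, duration 6.5≤21.8, price 155≤256).
Opt2: not dominated (best price).
Opt3: not dominated (best duration).
Opt4: not dominated (best miles earned).
Opt5: dominated by Opt2 (miles earned 6386≥4373, duration 6.5≤19.9, price 155≤159).
Opt6: dominated by Opt2 (miles earned 6386≥3675, duration 6.5≤18.2, price 155≤1012).
Opt7: dominated by Opt2 (miles earned 6386≥1970, duration 6.5≤10.5, price 155≤330).
Opt8: not dominated.
Opt9: dominated by Opt2 (miles earned 6386≥4686, duration 6.5≤8.7, price 155≤401).
Pareto-optimal: Opt2, Opt3, Opt4, Opt8 → 4.

4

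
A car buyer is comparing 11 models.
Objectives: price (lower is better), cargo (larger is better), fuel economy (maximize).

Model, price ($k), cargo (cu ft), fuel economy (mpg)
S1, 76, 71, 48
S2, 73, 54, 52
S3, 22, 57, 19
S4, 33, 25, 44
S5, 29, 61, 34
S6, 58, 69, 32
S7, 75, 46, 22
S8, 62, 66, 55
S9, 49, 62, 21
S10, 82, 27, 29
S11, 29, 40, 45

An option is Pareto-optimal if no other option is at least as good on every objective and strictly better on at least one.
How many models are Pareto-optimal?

7

S1: not dominated (best cargo).
S2: dominated by S8 (price 62≤73, cargo 66≥54, fuel economy 55≥52).
S3: not dominated (best price).
S4: dominated by S11 (price 29≤33, cargo 40≥25, fuel economy 45≥44).
S5: not dominated.
S6: not dominated.
S7: dominated by S2 (price 73≤75, cargo 54≥46, fuel economy 52≥22).
S8: not dominated (best fuel economy).
S9: not dominated.
S10: dominated by S1 (price 76≤82, cargo 71≥27, fuel economy 48≥29).
S11: not dominated.
Pareto-optimal: S1, S3, S5, S6, S8, S9, S11 → 7.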